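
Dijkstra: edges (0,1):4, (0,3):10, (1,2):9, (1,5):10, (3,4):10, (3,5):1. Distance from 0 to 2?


Dijkstra from 0:
Distances: {0: 0, 1: 4, 2: 13, 3: 10, 4: 20, 5: 11}
Shortest distance to 2 = 13, path = [0, 1, 2]


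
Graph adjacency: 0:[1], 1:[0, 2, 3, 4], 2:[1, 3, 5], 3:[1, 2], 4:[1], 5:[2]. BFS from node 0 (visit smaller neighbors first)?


BFS queue: start with [0]
Visit order: [0, 1, 2, 3, 4, 5]


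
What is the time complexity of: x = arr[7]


Analysis: constant-time operation, no loop
Complexity: O(1)


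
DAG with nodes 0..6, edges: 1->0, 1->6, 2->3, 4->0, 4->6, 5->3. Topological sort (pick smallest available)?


Kahn's algorithm, process smallest node first
Order: [1, 2, 4, 0, 5, 3, 6]


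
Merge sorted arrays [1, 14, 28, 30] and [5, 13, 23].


Compare heads, take smaller each step.
Merged: [1, 5, 13, 14, 23, 28, 30]


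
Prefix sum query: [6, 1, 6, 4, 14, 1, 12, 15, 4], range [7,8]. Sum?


Prefix sums: [0, 6, 7, 13, 17, 31, 32, 44, 59, 63]
Sum[7..8] = prefix[9] - prefix[7] = 63 - 44 = 19


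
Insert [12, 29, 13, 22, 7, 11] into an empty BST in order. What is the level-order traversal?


Root = 12; build tree by BST insertion.
Level-Order traversal: [12, 7, 29, 11, 13, 22]


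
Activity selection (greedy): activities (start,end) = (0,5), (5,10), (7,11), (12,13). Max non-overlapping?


Greedy: pick earliest-ending, then skip overlaps.
Selected (3 activities): [(0, 5), (5, 10), (12, 13)]


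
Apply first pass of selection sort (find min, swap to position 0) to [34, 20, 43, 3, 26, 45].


After one pass: [3, 20, 43, 34, 26, 45]


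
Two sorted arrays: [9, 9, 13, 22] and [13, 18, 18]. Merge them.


Compare heads, take smaller each step.
Merged: [9, 9, 13, 13, 18, 18, 22]


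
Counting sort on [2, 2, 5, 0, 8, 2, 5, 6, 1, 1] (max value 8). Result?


Count array: [1, 2, 3, 0, 0, 2, 1, 0, 1]
Reconstruct: [0, 1, 1, 2, 2, 2, 5, 5, 6, 8]


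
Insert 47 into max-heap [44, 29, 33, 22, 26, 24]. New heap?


Append 47: [44, 29, 33, 22, 26, 24, 47]
Bubble up: swap idx 6(47) with idx 2(33); swap idx 2(47) with idx 0(44)
Result: [47, 29, 44, 22, 26, 24, 33]


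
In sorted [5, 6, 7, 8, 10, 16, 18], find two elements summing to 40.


Two pointers: lo=0, hi=6
No pair sums to 40


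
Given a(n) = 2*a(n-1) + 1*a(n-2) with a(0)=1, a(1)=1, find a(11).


Build bottom-up:
...a(9)=1393, a(10)=3363, a(11)=2*3363+1*1393=8119


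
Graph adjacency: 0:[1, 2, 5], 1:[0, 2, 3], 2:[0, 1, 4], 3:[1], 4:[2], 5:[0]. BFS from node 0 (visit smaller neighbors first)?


BFS queue: start with [0]
Visit order: [0, 1, 2, 5, 3, 4]


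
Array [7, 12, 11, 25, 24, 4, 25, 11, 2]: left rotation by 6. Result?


Left rotate by 6: [25, 11, 2, 7, 12, 11, 25, 24, 4]


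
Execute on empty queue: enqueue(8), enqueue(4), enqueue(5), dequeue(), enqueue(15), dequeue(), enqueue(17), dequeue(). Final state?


enqueue(8) -> [8]
enqueue(4) -> [8, 4]
enqueue(5) -> [8, 4, 5]
dequeue() returns 8 -> [4, 5]
enqueue(15) -> [4, 5, 15]
dequeue() returns 4 -> [5, 15]
enqueue(17) -> [5, 15, 17]
dequeue() returns 5 -> [15, 17]
Final queue (front to back): [15, 17]


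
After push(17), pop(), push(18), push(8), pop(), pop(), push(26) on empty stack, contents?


push(17) -> [17]
pop() returns 17 -> []
push(18) -> [18]
push(8) -> [18, 8]
pop() returns 8 -> [18]
pop() returns 18 -> []
push(26) -> [26]
Final stack (bottom to top): [26]


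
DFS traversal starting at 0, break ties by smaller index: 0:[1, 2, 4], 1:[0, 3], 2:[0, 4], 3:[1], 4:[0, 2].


DFS stack-based: start with [0]
Visit order: [0, 1, 3, 2, 4]


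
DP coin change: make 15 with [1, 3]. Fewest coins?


dp[0]=0; dp[i]=1+min(dp[i-c] for c in coins)
...dp[10]=4, dp[11]=5, dp[12]=4, dp[13]=5, dp[14]=6, dp[15]=5
Minimum coins for 15 = 5


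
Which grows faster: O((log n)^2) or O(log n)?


logarithmic grows slower than polylogarithmic
O(log n) is asymptotically smaller; O((log n)^2) grows faster


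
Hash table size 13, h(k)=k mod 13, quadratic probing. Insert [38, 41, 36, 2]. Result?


Insertions: 38->slot 12; 41->slot 2; 36->slot 10; 2->slot 3
Table: [None, None, 41, 2, None, None, None, None, None, None, 36, None, 38]


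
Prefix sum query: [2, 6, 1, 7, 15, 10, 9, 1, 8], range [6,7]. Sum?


Prefix sums: [0, 2, 8, 9, 16, 31, 41, 50, 51, 59]
Sum[6..7] = prefix[8] - prefix[6] = 51 - 41 = 10


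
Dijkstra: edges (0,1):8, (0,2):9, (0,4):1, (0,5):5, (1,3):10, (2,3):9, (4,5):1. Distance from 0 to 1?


Dijkstra from 0:
Distances: {0: 0, 1: 8, 2: 9, 3: 18, 4: 1, 5: 2}
Shortest distance to 1 = 8, path = [0, 1]


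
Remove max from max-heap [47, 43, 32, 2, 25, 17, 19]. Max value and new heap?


Max = 47
Replace root with last, heapify down
Resulting heap: [43, 25, 32, 2, 19, 17]


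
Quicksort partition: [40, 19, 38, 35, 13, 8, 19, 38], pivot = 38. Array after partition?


Elements <= 38 go left of pivot.
Result: [19, 38, 35, 13, 8, 19, 38, 40], pivot at index 6


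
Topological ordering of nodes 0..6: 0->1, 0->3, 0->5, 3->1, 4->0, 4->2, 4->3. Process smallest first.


Kahn's algorithm, process smallest node first
Order: [4, 0, 2, 3, 1, 5, 6]


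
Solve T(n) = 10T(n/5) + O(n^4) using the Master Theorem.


a=10, b=5, c=4. log_5(10)=1.431 < c=4. Case 3: O(n^c) = O(n^4)
Complexity: O(n^4)


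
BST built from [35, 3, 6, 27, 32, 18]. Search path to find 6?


BST root = 35
Search for 6: compare at each node
Path: [35, 3, 6]


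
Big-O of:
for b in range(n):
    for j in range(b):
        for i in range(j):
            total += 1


Per nesting level: O(n) * O(n) [triangular over b] * O(n) [triangular over j] = O(n^3)
Complexity: O(n^3)


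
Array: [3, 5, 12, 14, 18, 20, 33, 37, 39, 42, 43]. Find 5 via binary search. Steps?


Search for 5:
[0,10] mid=5 arr[5]=20
[0,4] mid=2 arr[2]=12
[0,1] mid=0 arr[0]=3
[1,1] mid=1 arr[1]=5
Total: 4 comparisons


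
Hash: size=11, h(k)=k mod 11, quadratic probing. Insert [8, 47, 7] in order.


Insertions: 8->slot 8; 47->slot 3; 7->slot 7
Table: [None, None, None, 47, None, None, None, 7, 8, None, None]


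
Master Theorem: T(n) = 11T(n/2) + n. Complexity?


a=11, b=2, c=1. log_2(11)=3.459 > c=1. Case 1: O(n^log_b(a)) = O(n^3.459)
Complexity: O(n^3.459)


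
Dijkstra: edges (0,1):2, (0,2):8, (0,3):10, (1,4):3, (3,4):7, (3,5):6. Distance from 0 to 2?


Dijkstra from 0:
Distances: {0: 0, 1: 2, 2: 8, 3: 10, 4: 5, 5: 16}
Shortest distance to 2 = 8, path = [0, 2]


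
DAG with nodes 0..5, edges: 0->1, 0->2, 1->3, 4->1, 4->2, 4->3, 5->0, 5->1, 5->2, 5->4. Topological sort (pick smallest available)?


Kahn's algorithm, process smallest node first
Order: [5, 0, 4, 1, 2, 3]


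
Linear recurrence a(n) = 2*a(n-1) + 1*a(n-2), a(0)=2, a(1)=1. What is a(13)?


Build bottom-up:
...a(11)=10497, a(12)=25342, a(13)=2*25342+1*10497=61181


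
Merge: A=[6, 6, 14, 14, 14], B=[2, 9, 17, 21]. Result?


Compare heads, take smaller each step.
Merged: [2, 6, 6, 9, 14, 14, 14, 17, 21]


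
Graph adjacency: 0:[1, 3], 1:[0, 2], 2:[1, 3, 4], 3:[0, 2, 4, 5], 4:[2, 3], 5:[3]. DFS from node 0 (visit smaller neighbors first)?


DFS stack-based: start with [0]
Visit order: [0, 1, 2, 3, 4, 5]


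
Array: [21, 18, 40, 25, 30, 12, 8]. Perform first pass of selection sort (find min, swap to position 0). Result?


After one pass: [8, 18, 40, 25, 30, 12, 21]


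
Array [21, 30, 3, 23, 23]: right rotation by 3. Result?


Right rotate by 3: [3, 23, 23, 21, 30]


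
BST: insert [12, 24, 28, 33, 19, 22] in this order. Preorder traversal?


Root = 12; build tree by BST insertion.
Preorder traversal: [12, 24, 19, 22, 28, 33]


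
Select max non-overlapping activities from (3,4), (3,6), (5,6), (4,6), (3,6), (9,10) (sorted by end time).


Greedy: pick earliest-ending, then skip overlaps.
Selected (3 activities): [(3, 4), (5, 6), (9, 10)]


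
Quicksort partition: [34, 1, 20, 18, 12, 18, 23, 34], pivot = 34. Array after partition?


Elements <= 34 go left of pivot.
Result: [34, 1, 20, 18, 12, 18, 23, 34], pivot at index 7


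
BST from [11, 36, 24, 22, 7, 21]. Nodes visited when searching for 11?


BST root = 11
Search for 11: compare at each node
Path: [11]


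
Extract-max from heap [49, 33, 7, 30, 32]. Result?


Max = 49
Replace root with last, heapify down
Resulting heap: [33, 32, 7, 30]


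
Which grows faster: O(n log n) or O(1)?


constant grows slower than linearithmic
O(1) is asymptotically smaller; O(n log n) grows faster


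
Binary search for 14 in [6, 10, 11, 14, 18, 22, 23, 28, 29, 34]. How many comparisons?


Search for 14:
[0,9] mid=4 arr[4]=18
[0,3] mid=1 arr[1]=10
[2,3] mid=2 arr[2]=11
[3,3] mid=3 arr[3]=14
Total: 4 comparisons


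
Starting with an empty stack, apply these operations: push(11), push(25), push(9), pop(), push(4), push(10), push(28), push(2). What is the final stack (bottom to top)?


push(11) -> [11]
push(25) -> [11, 25]
push(9) -> [11, 25, 9]
pop() returns 9 -> [11, 25]
push(4) -> [11, 25, 4]
push(10) -> [11, 25, 4, 10]
push(28) -> [11, 25, 4, 10, 28]
push(2) -> [11, 25, 4, 10, 28, 2]
Final stack (bottom to top): [11, 25, 4, 10, 28, 2]


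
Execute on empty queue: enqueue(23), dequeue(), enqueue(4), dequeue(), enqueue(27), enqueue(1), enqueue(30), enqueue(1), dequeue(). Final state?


enqueue(23) -> [23]
dequeue() returns 23 -> []
enqueue(4) -> [4]
dequeue() returns 4 -> []
enqueue(27) -> [27]
enqueue(1) -> [27, 1]
enqueue(30) -> [27, 1, 30]
enqueue(1) -> [27, 1, 30, 1]
dequeue() returns 27 -> [1, 30, 1]
Final queue (front to back): [1, 30, 1]


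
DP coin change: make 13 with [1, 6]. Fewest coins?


dp[0]=0; dp[i]=1+min(dp[i-c] for c in coins)
...dp[8]=3, dp[9]=4, dp[10]=5, dp[11]=6, dp[12]=2, dp[13]=3
Minimum coins for 13 = 3


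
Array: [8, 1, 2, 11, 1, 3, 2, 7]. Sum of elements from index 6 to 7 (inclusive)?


Prefix sums: [0, 8, 9, 11, 22, 23, 26, 28, 35]
Sum[6..7] = prefix[8] - prefix[6] = 35 - 26 = 9


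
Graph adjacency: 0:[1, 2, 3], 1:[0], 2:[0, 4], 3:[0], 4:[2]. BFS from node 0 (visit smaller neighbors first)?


BFS queue: start with [0]
Visit order: [0, 1, 2, 3, 4]


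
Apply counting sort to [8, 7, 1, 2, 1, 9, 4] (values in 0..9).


Count array: [0, 2, 1, 0, 1, 0, 0, 1, 1, 1]
Reconstruct: [1, 1, 2, 4, 7, 8, 9]


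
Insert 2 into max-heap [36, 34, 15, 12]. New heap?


Append 2: [36, 34, 15, 12, 2]
Bubble up: no swaps needed
Result: [36, 34, 15, 12, 2]


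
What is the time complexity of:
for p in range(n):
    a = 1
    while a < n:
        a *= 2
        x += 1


Per nesting level: O(n) * O(log n) = O(n log n)
Complexity: O(n log n)


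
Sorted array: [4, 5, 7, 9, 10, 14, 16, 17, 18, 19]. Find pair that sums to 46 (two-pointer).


Two pointers: lo=0, hi=9
No pair sums to 46


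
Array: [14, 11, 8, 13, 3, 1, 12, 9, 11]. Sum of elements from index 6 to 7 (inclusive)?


Prefix sums: [0, 14, 25, 33, 46, 49, 50, 62, 71, 82]
Sum[6..7] = prefix[8] - prefix[6] = 71 - 50 = 21


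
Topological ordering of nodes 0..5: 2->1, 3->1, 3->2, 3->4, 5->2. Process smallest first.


Kahn's algorithm, process smallest node first
Order: [0, 3, 4, 5, 2, 1]


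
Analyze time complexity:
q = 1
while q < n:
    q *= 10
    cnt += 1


Per nesting level: O(log n) = O(log n)
Complexity: O(log n)


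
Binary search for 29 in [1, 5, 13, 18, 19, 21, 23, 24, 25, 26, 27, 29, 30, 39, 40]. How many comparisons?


Search for 29:
[0,14] mid=7 arr[7]=24
[8,14] mid=11 arr[11]=29
Total: 2 comparisons


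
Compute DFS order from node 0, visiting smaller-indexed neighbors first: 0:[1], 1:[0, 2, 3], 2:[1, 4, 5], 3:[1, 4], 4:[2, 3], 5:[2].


DFS stack-based: start with [0]
Visit order: [0, 1, 2, 4, 3, 5]


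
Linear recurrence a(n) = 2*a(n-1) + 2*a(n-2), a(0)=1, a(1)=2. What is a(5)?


Build bottom-up:
...a(3)=16, a(4)=44, a(5)=2*44+2*16=120


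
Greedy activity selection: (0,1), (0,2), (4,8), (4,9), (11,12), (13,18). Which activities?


Greedy: pick earliest-ending, then skip overlaps.
Selected (4 activities): [(0, 1), (4, 8), (11, 12), (13, 18)]


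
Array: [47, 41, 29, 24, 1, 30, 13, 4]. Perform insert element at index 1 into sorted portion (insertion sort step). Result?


After one pass: [41, 47, 29, 24, 1, 30, 13, 4]


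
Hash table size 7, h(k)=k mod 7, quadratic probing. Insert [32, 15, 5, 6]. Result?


Insertions: 32->slot 4; 15->slot 1; 5->slot 5; 6->slot 6
Table: [None, 15, None, None, 32, 5, 6]


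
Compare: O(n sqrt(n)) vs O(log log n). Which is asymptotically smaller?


double-logarithmic grows slower than n^1.5
O(log log n) is asymptotically smaller; O(n sqrt(n)) grows faster


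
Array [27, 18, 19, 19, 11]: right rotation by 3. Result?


Right rotate by 3: [19, 19, 11, 27, 18]


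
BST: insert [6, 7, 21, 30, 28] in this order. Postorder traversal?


Root = 6; build tree by BST insertion.
Postorder traversal: [28, 30, 21, 7, 6]


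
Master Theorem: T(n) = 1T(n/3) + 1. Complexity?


a=1, b=3, c=0. log_3(1)=0 = c=0. Case 2: O(n^c log n) = O(log n)
Complexity: O(log n)


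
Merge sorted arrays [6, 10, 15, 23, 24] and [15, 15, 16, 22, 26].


Compare heads, take smaller each step.
Merged: [6, 10, 15, 15, 15, 16, 22, 23, 24, 26]


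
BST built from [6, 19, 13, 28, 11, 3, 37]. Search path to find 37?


BST root = 6
Search for 37: compare at each node
Path: [6, 19, 28, 37]


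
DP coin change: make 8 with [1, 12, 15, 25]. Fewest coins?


dp[0]=0; dp[i]=1+min(dp[i-c] for c in coins)
...dp[3]=3, dp[4]=4, dp[5]=5, dp[6]=6, dp[7]=7, dp[8]=8
Minimum coins for 8 = 8


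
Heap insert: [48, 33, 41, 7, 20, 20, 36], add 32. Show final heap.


Append 32: [48, 33, 41, 7, 20, 20, 36, 32]
Bubble up: swap idx 7(32) with idx 3(7)
Result: [48, 33, 41, 32, 20, 20, 36, 7]


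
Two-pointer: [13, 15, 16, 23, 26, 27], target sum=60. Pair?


Two pointers: lo=0, hi=5
No pair sums to 60


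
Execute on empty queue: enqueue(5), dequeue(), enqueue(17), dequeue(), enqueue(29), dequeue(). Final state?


enqueue(5) -> [5]
dequeue() returns 5 -> []
enqueue(17) -> [17]
dequeue() returns 17 -> []
enqueue(29) -> [29]
dequeue() returns 29 -> []
Final queue (front to back): []


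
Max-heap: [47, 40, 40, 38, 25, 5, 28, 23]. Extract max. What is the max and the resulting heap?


Max = 47
Replace root with last, heapify down
Resulting heap: [40, 38, 40, 23, 25, 5, 28]


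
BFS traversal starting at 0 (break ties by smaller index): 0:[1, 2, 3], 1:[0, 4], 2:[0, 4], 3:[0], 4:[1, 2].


BFS queue: start with [0]
Visit order: [0, 1, 2, 3, 4]


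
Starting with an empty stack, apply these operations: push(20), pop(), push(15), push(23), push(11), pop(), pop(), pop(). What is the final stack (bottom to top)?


push(20) -> [20]
pop() returns 20 -> []
push(15) -> [15]
push(23) -> [15, 23]
push(11) -> [15, 23, 11]
pop() returns 11 -> [15, 23]
pop() returns 23 -> [15]
pop() returns 15 -> []
Final stack (bottom to top): []


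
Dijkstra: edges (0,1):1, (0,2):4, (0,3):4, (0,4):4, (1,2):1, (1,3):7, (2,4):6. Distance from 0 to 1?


Dijkstra from 0:
Distances: {0: 0, 1: 1, 2: 2, 3: 4, 4: 4}
Shortest distance to 1 = 1, path = [0, 1]


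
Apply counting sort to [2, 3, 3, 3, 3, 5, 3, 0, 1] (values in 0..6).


Count array: [1, 1, 1, 5, 0, 1, 0]
Reconstruct: [0, 1, 2, 3, 3, 3, 3, 3, 5]


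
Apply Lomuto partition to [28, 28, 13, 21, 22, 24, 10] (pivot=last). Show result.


Elements <= 10 go left of pivot.
Result: [10, 28, 13, 21, 22, 24, 28], pivot at index 0


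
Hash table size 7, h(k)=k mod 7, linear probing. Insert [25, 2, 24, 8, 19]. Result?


Insertions: 25->slot 4; 2->slot 2; 24->slot 3; 8->slot 1; 19->slot 5
Table: [None, 8, 2, 24, 25, 19, None]


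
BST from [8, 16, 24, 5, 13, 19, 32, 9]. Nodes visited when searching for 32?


BST root = 8
Search for 32: compare at each node
Path: [8, 16, 24, 32]


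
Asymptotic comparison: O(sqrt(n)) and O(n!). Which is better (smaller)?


sublinear grows slower than factorial
O(sqrt(n)) is asymptotically smaller; O(n!) grows faster


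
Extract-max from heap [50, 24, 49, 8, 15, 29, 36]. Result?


Max = 50
Replace root with last, heapify down
Resulting heap: [49, 24, 36, 8, 15, 29]


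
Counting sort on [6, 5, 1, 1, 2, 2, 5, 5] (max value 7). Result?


Count array: [0, 2, 2, 0, 0, 3, 1, 0]
Reconstruct: [1, 1, 2, 2, 5, 5, 5, 6]


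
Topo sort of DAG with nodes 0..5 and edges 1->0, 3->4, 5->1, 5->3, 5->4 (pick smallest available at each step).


Kahn's algorithm, process smallest node first
Order: [2, 5, 1, 0, 3, 4]


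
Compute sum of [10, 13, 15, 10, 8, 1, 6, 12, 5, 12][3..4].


Prefix sums: [0, 10, 23, 38, 48, 56, 57, 63, 75, 80, 92]
Sum[3..4] = prefix[5] - prefix[3] = 56 - 38 = 18


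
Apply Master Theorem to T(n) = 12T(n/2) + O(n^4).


a=12, b=2, c=4. log_2(12)=3.585 < c=4. Case 3: O(n^c) = O(n^4)
Complexity: O(n^4)


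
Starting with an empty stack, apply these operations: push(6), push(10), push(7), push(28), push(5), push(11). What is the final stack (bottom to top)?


push(6) -> [6]
push(10) -> [6, 10]
push(7) -> [6, 10, 7]
push(28) -> [6, 10, 7, 28]
push(5) -> [6, 10, 7, 28, 5]
push(11) -> [6, 10, 7, 28, 5, 11]
Final stack (bottom to top): [6, 10, 7, 28, 5, 11]


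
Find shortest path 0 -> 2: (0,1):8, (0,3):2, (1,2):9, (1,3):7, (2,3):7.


Dijkstra from 0:
Distances: {0: 0, 1: 8, 2: 9, 3: 2}
Shortest distance to 2 = 9, path = [0, 3, 2]


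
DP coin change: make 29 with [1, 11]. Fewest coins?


dp[0]=0; dp[i]=1+min(dp[i-c] for c in coins)
...dp[24]=4, dp[25]=5, dp[26]=6, dp[27]=7, dp[28]=8, dp[29]=9
Minimum coins for 29 = 9


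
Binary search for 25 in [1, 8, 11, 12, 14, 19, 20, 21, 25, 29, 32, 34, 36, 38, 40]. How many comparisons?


Search for 25:
[0,14] mid=7 arr[7]=21
[8,14] mid=11 arr[11]=34
[8,10] mid=9 arr[9]=29
[8,8] mid=8 arr[8]=25
Total: 4 comparisons


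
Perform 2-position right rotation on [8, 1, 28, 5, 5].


Right rotate by 2: [5, 5, 8, 1, 28]


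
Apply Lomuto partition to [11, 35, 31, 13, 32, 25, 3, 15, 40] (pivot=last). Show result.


Elements <= 40 go left of pivot.
Result: [11, 35, 31, 13, 32, 25, 3, 15, 40], pivot at index 8


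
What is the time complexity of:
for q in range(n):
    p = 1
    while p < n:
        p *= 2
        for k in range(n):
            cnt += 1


Per nesting level: O(n) * O(log n) * O(n) = O(n^2 log n)
Complexity: O(n^2 log n)


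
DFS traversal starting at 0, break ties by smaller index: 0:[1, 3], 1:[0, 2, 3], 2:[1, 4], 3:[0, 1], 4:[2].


DFS stack-based: start with [0]
Visit order: [0, 1, 2, 4, 3]


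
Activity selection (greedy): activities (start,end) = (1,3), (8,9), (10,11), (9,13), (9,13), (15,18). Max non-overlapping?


Greedy: pick earliest-ending, then skip overlaps.
Selected (4 activities): [(1, 3), (8, 9), (10, 11), (15, 18)]


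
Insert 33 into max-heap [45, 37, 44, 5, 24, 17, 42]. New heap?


Append 33: [45, 37, 44, 5, 24, 17, 42, 33]
Bubble up: swap idx 7(33) with idx 3(5)
Result: [45, 37, 44, 33, 24, 17, 42, 5]


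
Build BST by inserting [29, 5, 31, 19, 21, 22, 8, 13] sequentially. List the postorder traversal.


Root = 29; build tree by BST insertion.
Postorder traversal: [13, 8, 22, 21, 19, 5, 31, 29]


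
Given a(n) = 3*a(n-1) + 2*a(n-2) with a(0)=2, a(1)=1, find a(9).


Build bottom-up:
...a(7)=3743, a(8)=13331, a(9)=3*13331+2*3743=47479


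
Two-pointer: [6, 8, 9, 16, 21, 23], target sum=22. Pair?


Two pointers: lo=0, hi=5
Found pair: (6, 16) summing to 22


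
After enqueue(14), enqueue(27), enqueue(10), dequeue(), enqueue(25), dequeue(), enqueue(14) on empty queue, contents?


enqueue(14) -> [14]
enqueue(27) -> [14, 27]
enqueue(10) -> [14, 27, 10]
dequeue() returns 14 -> [27, 10]
enqueue(25) -> [27, 10, 25]
dequeue() returns 27 -> [10, 25]
enqueue(14) -> [10, 25, 14]
Final queue (front to back): [10, 25, 14]


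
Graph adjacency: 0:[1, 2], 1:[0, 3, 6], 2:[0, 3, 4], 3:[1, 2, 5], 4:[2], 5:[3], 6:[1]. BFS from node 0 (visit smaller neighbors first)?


BFS queue: start with [0]
Visit order: [0, 1, 2, 3, 6, 4, 5]


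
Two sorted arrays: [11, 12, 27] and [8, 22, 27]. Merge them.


Compare heads, take smaller each step.
Merged: [8, 11, 12, 22, 27, 27]


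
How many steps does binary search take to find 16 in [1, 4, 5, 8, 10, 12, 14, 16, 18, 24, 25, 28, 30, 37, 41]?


Search for 16:
[0,14] mid=7 arr[7]=16
Total: 1 comparisons


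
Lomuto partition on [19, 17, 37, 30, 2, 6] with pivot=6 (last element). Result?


Elements <= 6 go left of pivot.
Result: [2, 6, 37, 30, 19, 17], pivot at index 1


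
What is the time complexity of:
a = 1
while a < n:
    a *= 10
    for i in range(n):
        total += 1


Per nesting level: O(log n) * O(n) = O(n log n)
Complexity: O(n log n)


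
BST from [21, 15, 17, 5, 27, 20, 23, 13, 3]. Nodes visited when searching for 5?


BST root = 21
Search for 5: compare at each node
Path: [21, 15, 5]


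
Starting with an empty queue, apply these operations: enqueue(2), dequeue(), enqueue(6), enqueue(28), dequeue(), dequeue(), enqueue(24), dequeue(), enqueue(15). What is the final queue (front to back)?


enqueue(2) -> [2]
dequeue() returns 2 -> []
enqueue(6) -> [6]
enqueue(28) -> [6, 28]
dequeue() returns 6 -> [28]
dequeue() returns 28 -> []
enqueue(24) -> [24]
dequeue() returns 24 -> []
enqueue(15) -> [15]
Final queue (front to back): [15]


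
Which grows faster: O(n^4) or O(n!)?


quartic grows slower than factorial
O(n^4) is asymptotically smaller; O(n!) grows faster


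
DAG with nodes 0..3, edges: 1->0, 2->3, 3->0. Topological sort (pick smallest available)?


Kahn's algorithm, process smallest node first
Order: [1, 2, 3, 0]


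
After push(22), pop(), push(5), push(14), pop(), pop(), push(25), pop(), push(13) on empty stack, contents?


push(22) -> [22]
pop() returns 22 -> []
push(5) -> [5]
push(14) -> [5, 14]
pop() returns 14 -> [5]
pop() returns 5 -> []
push(25) -> [25]
pop() returns 25 -> []
push(13) -> [13]
Final stack (bottom to top): [13]


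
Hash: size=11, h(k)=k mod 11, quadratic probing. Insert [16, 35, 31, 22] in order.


Insertions: 16->slot 5; 35->slot 2; 31->slot 9; 22->slot 0
Table: [22, None, 35, None, None, 16, None, None, None, 31, None]


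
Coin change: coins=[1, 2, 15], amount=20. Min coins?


dp[0]=0; dp[i]=1+min(dp[i-c] for c in coins)
...dp[15]=1, dp[16]=2, dp[17]=2, dp[18]=3, dp[19]=3, dp[20]=4
Minimum coins for 20 = 4


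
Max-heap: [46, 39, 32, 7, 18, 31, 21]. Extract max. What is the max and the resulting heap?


Max = 46
Replace root with last, heapify down
Resulting heap: [39, 21, 32, 7, 18, 31]


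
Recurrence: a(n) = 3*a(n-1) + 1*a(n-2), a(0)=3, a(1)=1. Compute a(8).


Build bottom-up:
...a(6)=687, a(7)=2269, a(8)=3*2269+1*687=7494


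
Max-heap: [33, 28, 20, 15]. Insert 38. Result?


Append 38: [33, 28, 20, 15, 38]
Bubble up: swap idx 4(38) with idx 1(28); swap idx 1(38) with idx 0(33)
Result: [38, 33, 20, 15, 28]


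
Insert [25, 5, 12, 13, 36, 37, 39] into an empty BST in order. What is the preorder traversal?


Root = 25; build tree by BST insertion.
Preorder traversal: [25, 5, 12, 13, 36, 37, 39]


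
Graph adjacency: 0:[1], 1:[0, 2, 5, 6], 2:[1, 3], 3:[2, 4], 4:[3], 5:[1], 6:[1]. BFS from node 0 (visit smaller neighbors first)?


BFS queue: start with [0]
Visit order: [0, 1, 2, 5, 6, 3, 4]


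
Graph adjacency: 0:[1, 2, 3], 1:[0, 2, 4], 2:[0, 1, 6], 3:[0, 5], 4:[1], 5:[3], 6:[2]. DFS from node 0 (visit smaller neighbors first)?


DFS stack-based: start with [0]
Visit order: [0, 1, 2, 6, 4, 3, 5]


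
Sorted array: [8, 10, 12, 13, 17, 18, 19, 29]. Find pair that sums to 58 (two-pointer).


Two pointers: lo=0, hi=7
No pair sums to 58


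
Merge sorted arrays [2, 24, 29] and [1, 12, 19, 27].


Compare heads, take smaller each step.
Merged: [1, 2, 12, 19, 24, 27, 29]


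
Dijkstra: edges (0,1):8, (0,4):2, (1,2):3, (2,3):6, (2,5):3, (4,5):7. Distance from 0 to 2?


Dijkstra from 0:
Distances: {0: 0, 1: 8, 2: 11, 3: 17, 4: 2, 5: 9}
Shortest distance to 2 = 11, path = [0, 1, 2]


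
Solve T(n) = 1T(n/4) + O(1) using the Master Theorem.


a=1, b=4, c=0. log_4(1)=0 = c=0. Case 2: O(n^c log n) = O(log n)
Complexity: O(log n)


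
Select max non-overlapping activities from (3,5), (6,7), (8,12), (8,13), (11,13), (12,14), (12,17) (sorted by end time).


Greedy: pick earliest-ending, then skip overlaps.
Selected (4 activities): [(3, 5), (6, 7), (8, 12), (12, 14)]


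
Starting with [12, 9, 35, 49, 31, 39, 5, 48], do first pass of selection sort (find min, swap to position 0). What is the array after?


After one pass: [5, 9, 35, 49, 31, 39, 12, 48]


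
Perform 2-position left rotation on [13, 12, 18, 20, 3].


Left rotate by 2: [18, 20, 3, 13, 12]


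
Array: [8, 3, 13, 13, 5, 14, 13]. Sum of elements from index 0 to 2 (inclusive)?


Prefix sums: [0, 8, 11, 24, 37, 42, 56, 69]
Sum[0..2] = prefix[3] - prefix[0] = 24 - 0 = 24


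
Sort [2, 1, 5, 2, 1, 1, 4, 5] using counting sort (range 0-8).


Count array: [0, 3, 2, 0, 1, 2, 0, 0, 0]
Reconstruct: [1, 1, 1, 2, 2, 4, 5, 5]


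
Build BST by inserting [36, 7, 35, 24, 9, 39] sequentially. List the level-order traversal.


Root = 36; build tree by BST insertion.
Level-Order traversal: [36, 7, 39, 35, 24, 9]


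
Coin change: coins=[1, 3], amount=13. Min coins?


dp[0]=0; dp[i]=1+min(dp[i-c] for c in coins)
...dp[8]=4, dp[9]=3, dp[10]=4, dp[11]=5, dp[12]=4, dp[13]=5
Minimum coins for 13 = 5


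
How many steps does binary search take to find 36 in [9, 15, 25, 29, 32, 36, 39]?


Search for 36:
[0,6] mid=3 arr[3]=29
[4,6] mid=5 arr[5]=36
Total: 2 comparisons


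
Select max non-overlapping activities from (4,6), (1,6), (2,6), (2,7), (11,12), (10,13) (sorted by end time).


Greedy: pick earliest-ending, then skip overlaps.
Selected (2 activities): [(4, 6), (11, 12)]


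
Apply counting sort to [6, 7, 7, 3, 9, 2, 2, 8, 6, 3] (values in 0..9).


Count array: [0, 0, 2, 2, 0, 0, 2, 2, 1, 1]
Reconstruct: [2, 2, 3, 3, 6, 6, 7, 7, 8, 9]


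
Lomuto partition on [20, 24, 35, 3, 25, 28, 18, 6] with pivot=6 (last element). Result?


Elements <= 6 go left of pivot.
Result: [3, 6, 35, 20, 25, 28, 18, 24], pivot at index 1


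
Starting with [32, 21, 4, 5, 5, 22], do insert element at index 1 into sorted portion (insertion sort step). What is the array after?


After one pass: [21, 32, 4, 5, 5, 22]


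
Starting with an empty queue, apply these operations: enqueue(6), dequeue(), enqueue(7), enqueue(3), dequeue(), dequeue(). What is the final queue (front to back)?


enqueue(6) -> [6]
dequeue() returns 6 -> []
enqueue(7) -> [7]
enqueue(3) -> [7, 3]
dequeue() returns 7 -> [3]
dequeue() returns 3 -> []
Final queue (front to back): []


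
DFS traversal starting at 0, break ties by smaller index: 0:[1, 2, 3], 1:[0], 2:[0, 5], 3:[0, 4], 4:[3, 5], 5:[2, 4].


DFS stack-based: start with [0]
Visit order: [0, 1, 2, 5, 4, 3]


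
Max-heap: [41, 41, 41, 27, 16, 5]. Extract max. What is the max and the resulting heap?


Max = 41
Replace root with last, heapify down
Resulting heap: [41, 27, 41, 5, 16]


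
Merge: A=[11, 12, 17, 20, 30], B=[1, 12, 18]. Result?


Compare heads, take smaller each step.
Merged: [1, 11, 12, 12, 17, 18, 20, 30]


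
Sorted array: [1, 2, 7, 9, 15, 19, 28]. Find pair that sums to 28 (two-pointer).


Two pointers: lo=0, hi=6
Found pair: (9, 19) summing to 28


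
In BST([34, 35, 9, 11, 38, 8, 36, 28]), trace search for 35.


BST root = 34
Search for 35: compare at each node
Path: [34, 35]


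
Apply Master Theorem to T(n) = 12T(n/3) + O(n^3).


a=12, b=3, c=3. log_3(12)=2.262 < c=3. Case 3: O(n^c) = O(n^3)
Complexity: O(n^3)


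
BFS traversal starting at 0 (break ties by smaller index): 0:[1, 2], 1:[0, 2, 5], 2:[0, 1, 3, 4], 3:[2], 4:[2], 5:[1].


BFS queue: start with [0]
Visit order: [0, 1, 2, 5, 3, 4]


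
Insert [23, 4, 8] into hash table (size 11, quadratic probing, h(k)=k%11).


Insertions: 23->slot 1; 4->slot 4; 8->slot 8
Table: [None, 23, None, None, 4, None, None, None, 8, None, None]


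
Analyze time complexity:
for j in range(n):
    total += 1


Per nesting level: O(n) = O(n)
Complexity: O(n)


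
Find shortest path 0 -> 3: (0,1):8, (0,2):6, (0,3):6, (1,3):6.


Dijkstra from 0:
Distances: {0: 0, 1: 8, 2: 6, 3: 6}
Shortest distance to 3 = 6, path = [0, 3]


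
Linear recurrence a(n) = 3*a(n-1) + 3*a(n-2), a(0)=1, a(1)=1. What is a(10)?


Build bottom-up:
...a(8)=16686, a(9)=63261, a(10)=3*63261+3*16686=239841


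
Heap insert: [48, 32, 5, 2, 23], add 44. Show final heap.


Append 44: [48, 32, 5, 2, 23, 44]
Bubble up: swap idx 5(44) with idx 2(5)
Result: [48, 32, 44, 2, 23, 5]


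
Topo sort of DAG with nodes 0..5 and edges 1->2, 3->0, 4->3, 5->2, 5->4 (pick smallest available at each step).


Kahn's algorithm, process smallest node first
Order: [1, 5, 2, 4, 3, 0]


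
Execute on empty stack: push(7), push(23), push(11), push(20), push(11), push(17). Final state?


push(7) -> [7]
push(23) -> [7, 23]
push(11) -> [7, 23, 11]
push(20) -> [7, 23, 11, 20]
push(11) -> [7, 23, 11, 20, 11]
push(17) -> [7, 23, 11, 20, 11, 17]
Final stack (bottom to top): [7, 23, 11, 20, 11, 17]


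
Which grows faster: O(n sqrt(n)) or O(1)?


constant grows slower than n^1.5
O(1) is asymptotically smaller; O(n sqrt(n)) grows faster


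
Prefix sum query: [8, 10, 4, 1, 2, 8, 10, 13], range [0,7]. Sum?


Prefix sums: [0, 8, 18, 22, 23, 25, 33, 43, 56]
Sum[0..7] = prefix[8] - prefix[0] = 56 - 0 = 56


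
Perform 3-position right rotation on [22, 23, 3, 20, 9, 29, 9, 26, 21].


Right rotate by 3: [9, 26, 21, 22, 23, 3, 20, 9, 29]


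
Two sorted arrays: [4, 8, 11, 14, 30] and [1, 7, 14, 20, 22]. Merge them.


Compare heads, take smaller each step.
Merged: [1, 4, 7, 8, 11, 14, 14, 20, 22, 30]


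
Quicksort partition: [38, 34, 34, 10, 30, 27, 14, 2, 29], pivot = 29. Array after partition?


Elements <= 29 go left of pivot.
Result: [10, 27, 14, 2, 29, 34, 34, 38, 30], pivot at index 4


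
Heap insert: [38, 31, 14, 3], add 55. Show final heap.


Append 55: [38, 31, 14, 3, 55]
Bubble up: swap idx 4(55) with idx 1(31); swap idx 1(55) with idx 0(38)
Result: [55, 38, 14, 3, 31]


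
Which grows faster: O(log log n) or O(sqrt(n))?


double-logarithmic grows slower than sublinear
O(log log n) is asymptotically smaller; O(sqrt(n)) grows faster


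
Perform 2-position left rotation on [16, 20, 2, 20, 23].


Left rotate by 2: [2, 20, 23, 16, 20]


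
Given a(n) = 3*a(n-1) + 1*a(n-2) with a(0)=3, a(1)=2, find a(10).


Build bottom-up:
...a(8)=11421, a(9)=37721, a(10)=3*37721+1*11421=124584


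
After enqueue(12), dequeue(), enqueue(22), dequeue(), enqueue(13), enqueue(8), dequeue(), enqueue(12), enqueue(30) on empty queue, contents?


enqueue(12) -> [12]
dequeue() returns 12 -> []
enqueue(22) -> [22]
dequeue() returns 22 -> []
enqueue(13) -> [13]
enqueue(8) -> [13, 8]
dequeue() returns 13 -> [8]
enqueue(12) -> [8, 12]
enqueue(30) -> [8, 12, 30]
Final queue (front to back): [8, 12, 30]


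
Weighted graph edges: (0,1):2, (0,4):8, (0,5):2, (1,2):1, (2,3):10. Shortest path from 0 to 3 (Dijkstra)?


Dijkstra from 0:
Distances: {0: 0, 1: 2, 2: 3, 3: 13, 4: 8, 5: 2}
Shortest distance to 3 = 13, path = [0, 1, 2, 3]


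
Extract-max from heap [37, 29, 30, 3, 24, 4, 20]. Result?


Max = 37
Replace root with last, heapify down
Resulting heap: [30, 29, 20, 3, 24, 4]


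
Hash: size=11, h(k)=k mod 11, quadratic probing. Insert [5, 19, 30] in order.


Insertions: 5->slot 5; 19->slot 8; 30->slot 9
Table: [None, None, None, None, None, 5, None, None, 19, 30, None]


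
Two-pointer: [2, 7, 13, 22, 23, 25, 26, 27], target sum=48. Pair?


Two pointers: lo=0, hi=7
Found pair: (22, 26) summing to 48


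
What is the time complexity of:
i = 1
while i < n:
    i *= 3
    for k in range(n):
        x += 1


Per nesting level: O(log n) * O(n) = O(n log n)
Complexity: O(n log n)


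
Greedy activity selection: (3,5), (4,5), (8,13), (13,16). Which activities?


Greedy: pick earliest-ending, then skip overlaps.
Selected (3 activities): [(3, 5), (8, 13), (13, 16)]


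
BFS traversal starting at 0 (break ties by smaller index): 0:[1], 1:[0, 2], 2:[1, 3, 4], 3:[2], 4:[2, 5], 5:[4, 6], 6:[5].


BFS queue: start with [0]
Visit order: [0, 1, 2, 3, 4, 5, 6]


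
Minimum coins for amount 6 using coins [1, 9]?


dp[0]=0; dp[i]=1+min(dp[i-c] for c in coins)
...dp[1]=1, dp[2]=2, dp[3]=3, dp[4]=4, dp[5]=5, dp[6]=6
Minimum coins for 6 = 6


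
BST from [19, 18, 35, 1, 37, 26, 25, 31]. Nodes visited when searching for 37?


BST root = 19
Search for 37: compare at each node
Path: [19, 35, 37]


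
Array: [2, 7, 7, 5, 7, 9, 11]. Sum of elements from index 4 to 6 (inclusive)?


Prefix sums: [0, 2, 9, 16, 21, 28, 37, 48]
Sum[4..6] = prefix[7] - prefix[4] = 48 - 21 = 27


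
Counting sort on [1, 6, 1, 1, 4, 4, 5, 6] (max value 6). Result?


Count array: [0, 3, 0, 0, 2, 1, 2]
Reconstruct: [1, 1, 1, 4, 4, 5, 6, 6]


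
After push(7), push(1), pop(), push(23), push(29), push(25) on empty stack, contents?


push(7) -> [7]
push(1) -> [7, 1]
pop() returns 1 -> [7]
push(23) -> [7, 23]
push(29) -> [7, 23, 29]
push(25) -> [7, 23, 29, 25]
Final stack (bottom to top): [7, 23, 29, 25]


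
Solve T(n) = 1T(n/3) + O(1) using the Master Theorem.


a=1, b=3, c=0. log_3(1)=0 = c=0. Case 2: O(n^c log n) = O(log n)
Complexity: O(log n)


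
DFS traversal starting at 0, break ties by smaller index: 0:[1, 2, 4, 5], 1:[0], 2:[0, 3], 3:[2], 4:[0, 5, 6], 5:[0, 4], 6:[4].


DFS stack-based: start with [0]
Visit order: [0, 1, 2, 3, 4, 5, 6]


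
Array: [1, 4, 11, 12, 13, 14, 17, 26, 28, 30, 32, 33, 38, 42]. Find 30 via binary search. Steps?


Search for 30:
[0,13] mid=6 arr[6]=17
[7,13] mid=10 arr[10]=32
[7,9] mid=8 arr[8]=28
[9,9] mid=9 arr[9]=30
Total: 4 comparisons


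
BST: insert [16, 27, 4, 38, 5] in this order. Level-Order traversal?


Root = 16; build tree by BST insertion.
Level-Order traversal: [16, 4, 27, 5, 38]


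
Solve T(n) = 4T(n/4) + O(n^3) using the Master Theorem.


a=4, b=4, c=3. log_4(4)=1 < c=3. Case 3: O(n^c) = O(n^3)
Complexity: O(n^3)


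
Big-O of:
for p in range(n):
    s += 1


Per nesting level: O(n) = O(n)
Complexity: O(n)


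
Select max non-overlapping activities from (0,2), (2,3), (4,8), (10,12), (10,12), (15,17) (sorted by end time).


Greedy: pick earliest-ending, then skip overlaps.
Selected (5 activities): [(0, 2), (2, 3), (4, 8), (10, 12), (15, 17)]


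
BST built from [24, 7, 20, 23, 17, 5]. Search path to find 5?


BST root = 24
Search for 5: compare at each node
Path: [24, 7, 5]


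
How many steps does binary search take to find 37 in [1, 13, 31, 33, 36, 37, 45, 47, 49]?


Search for 37:
[0,8] mid=4 arr[4]=36
[5,8] mid=6 arr[6]=45
[5,5] mid=5 arr[5]=37
Total: 3 comparisons


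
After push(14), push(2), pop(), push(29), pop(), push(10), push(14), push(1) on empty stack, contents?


push(14) -> [14]
push(2) -> [14, 2]
pop() returns 2 -> [14]
push(29) -> [14, 29]
pop() returns 29 -> [14]
push(10) -> [14, 10]
push(14) -> [14, 10, 14]
push(1) -> [14, 10, 14, 1]
Final stack (bottom to top): [14, 10, 14, 1]


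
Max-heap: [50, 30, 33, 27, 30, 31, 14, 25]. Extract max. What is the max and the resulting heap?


Max = 50
Replace root with last, heapify down
Resulting heap: [33, 30, 31, 27, 30, 25, 14]


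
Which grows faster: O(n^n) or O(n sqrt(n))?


n^1.5 grows slower than n^n
O(n sqrt(n)) is asymptotically smaller; O(n^n) grows faster


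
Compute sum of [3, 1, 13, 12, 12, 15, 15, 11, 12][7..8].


Prefix sums: [0, 3, 4, 17, 29, 41, 56, 71, 82, 94]
Sum[7..8] = prefix[9] - prefix[7] = 94 - 71 = 23


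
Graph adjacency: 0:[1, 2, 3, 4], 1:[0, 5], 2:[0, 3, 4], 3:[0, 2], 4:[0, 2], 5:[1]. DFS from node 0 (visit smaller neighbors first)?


DFS stack-based: start with [0]
Visit order: [0, 1, 5, 2, 3, 4]


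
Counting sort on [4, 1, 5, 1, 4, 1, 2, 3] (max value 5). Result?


Count array: [0, 3, 1, 1, 2, 1]
Reconstruct: [1, 1, 1, 2, 3, 4, 4, 5]


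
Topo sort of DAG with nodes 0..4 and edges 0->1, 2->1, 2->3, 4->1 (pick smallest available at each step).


Kahn's algorithm, process smallest node first
Order: [0, 2, 3, 4, 1]


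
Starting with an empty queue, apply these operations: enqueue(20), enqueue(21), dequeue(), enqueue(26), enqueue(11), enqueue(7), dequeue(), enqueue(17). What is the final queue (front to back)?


enqueue(20) -> [20]
enqueue(21) -> [20, 21]
dequeue() returns 20 -> [21]
enqueue(26) -> [21, 26]
enqueue(11) -> [21, 26, 11]
enqueue(7) -> [21, 26, 11, 7]
dequeue() returns 21 -> [26, 11, 7]
enqueue(17) -> [26, 11, 7, 17]
Final queue (front to back): [26, 11, 7, 17]


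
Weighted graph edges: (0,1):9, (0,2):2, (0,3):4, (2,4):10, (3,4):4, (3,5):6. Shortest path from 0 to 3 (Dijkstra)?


Dijkstra from 0:
Distances: {0: 0, 1: 9, 2: 2, 3: 4, 4: 8, 5: 10}
Shortest distance to 3 = 4, path = [0, 3]


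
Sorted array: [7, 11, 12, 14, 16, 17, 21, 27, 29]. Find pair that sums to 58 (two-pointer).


Two pointers: lo=0, hi=8
No pair sums to 58


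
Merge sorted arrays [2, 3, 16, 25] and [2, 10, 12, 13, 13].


Compare heads, take smaller each step.
Merged: [2, 2, 3, 10, 12, 13, 13, 16, 25]


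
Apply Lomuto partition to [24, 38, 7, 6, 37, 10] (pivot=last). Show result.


Elements <= 10 go left of pivot.
Result: [7, 6, 10, 38, 37, 24], pivot at index 2


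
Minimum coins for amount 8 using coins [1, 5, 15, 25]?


dp[0]=0; dp[i]=1+min(dp[i-c] for c in coins)
...dp[3]=3, dp[4]=4, dp[5]=1, dp[6]=2, dp[7]=3, dp[8]=4
Minimum coins for 8 = 4


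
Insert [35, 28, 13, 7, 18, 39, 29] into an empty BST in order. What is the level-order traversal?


Root = 35; build tree by BST insertion.
Level-Order traversal: [35, 28, 39, 13, 29, 7, 18]


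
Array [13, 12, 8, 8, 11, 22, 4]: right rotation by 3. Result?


Right rotate by 3: [11, 22, 4, 13, 12, 8, 8]


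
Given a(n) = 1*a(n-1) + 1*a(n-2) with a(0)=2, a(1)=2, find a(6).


Build bottom-up:
...a(4)=10, a(5)=16, a(6)=1*16+1*10=26


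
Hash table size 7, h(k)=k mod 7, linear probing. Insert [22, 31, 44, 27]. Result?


Insertions: 22->slot 1; 31->slot 3; 44->slot 2; 27->slot 6
Table: [None, 22, 44, 31, None, None, 27]


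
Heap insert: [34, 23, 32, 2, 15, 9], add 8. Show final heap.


Append 8: [34, 23, 32, 2, 15, 9, 8]
Bubble up: no swaps needed
Result: [34, 23, 32, 2, 15, 9, 8]


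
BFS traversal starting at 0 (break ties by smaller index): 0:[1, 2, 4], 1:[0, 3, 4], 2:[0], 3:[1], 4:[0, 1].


BFS queue: start with [0]
Visit order: [0, 1, 2, 4, 3]


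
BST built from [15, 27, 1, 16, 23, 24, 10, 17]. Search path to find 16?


BST root = 15
Search for 16: compare at each node
Path: [15, 27, 16]


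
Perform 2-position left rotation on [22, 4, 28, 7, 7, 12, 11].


Left rotate by 2: [28, 7, 7, 12, 11, 22, 4]


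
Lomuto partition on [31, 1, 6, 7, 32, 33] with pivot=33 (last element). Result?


Elements <= 33 go left of pivot.
Result: [31, 1, 6, 7, 32, 33], pivot at index 5


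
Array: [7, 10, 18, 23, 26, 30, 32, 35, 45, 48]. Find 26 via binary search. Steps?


Search for 26:
[0,9] mid=4 arr[4]=26
Total: 1 comparisons


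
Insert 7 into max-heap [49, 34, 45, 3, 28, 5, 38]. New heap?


Append 7: [49, 34, 45, 3, 28, 5, 38, 7]
Bubble up: swap idx 7(7) with idx 3(3)
Result: [49, 34, 45, 7, 28, 5, 38, 3]
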